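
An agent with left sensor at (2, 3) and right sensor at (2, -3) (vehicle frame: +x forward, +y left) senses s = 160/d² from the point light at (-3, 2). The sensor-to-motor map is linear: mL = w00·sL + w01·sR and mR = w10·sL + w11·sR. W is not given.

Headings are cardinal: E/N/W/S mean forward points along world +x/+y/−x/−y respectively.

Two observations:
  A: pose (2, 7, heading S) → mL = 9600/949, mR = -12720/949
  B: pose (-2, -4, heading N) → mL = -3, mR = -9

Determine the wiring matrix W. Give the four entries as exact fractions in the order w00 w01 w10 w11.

obs A: pose=(2,7,S) → sL=160/73, sR=160/13, mL=9600/949, mR=-12720/949
obs B: pose=(-2,-4,N) → sL=8, sR=5, mL=-3, mR=-9
sensor matrix S = [[160/73, 160/13], [8, 5]]; det S = -83040/949
solve [mL_A; mL_B] = S·[w00; w01] and [mR_A; mR_B] = S·[w10; w11]:
  w00 = -1, w01 = 1, w10 = -1/2, w11 = -1

-1 1 -1/2 -1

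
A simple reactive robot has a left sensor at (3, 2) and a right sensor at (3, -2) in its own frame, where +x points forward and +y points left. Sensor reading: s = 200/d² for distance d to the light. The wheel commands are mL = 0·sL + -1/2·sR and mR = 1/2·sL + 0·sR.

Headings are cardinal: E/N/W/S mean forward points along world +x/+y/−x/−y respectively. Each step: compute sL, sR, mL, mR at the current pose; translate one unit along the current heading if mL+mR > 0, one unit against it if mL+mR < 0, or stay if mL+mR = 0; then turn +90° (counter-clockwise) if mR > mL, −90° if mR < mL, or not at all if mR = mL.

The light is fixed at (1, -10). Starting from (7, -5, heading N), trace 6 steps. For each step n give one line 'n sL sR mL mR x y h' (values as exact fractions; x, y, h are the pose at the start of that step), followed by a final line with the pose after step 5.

0 5/2 25/16 -25/32 5/4 7 -5 N
1 8 200/73 -100/73 4 7 -4 W
2 100/29 100/9 -50/9 50/29 6 -4 S
3 40/29 200/89 -100/89 20/29 6 -3 E
4 25/13 25/17 -25/34 25/26 5 -3 N
5 200/37 200/101 -100/101 100/37 5 -2 W
final 4 -2 S

n=0: pose=(7,-5,N); sL=5/2, sR=25/16; mL=-25/32, mR=5/4; mL+mR=15/32 → advance +1; mR−mL=65/32 → turn +1·90°
n=1: pose=(7,-4,W); sL=8, sR=200/73; mL=-100/73, mR=4; mL+mR=192/73 → advance +1; mR−mL=392/73 → turn +1·90°
n=2: pose=(6,-4,S); sL=100/29, sR=100/9; mL=-50/9, mR=50/29; mL+mR=-1000/261 → advance -1; mR−mL=1900/261 → turn +1·90°
n=3: pose=(6,-3,E); sL=40/29, sR=200/89; mL=-100/89, mR=20/29; mL+mR=-1120/2581 → advance -1; mR−mL=4680/2581 → turn +1·90°
n=4: pose=(5,-3,N); sL=25/13, sR=25/17; mL=-25/34, mR=25/26; mL+mR=50/221 → advance +1; mR−mL=375/221 → turn +1·90°
n=5: pose=(5,-2,W); sL=200/37, sR=200/101; mL=-100/101, mR=100/37; mL+mR=6400/3737 → advance +1; mR−mL=13800/3737 → turn +1·90°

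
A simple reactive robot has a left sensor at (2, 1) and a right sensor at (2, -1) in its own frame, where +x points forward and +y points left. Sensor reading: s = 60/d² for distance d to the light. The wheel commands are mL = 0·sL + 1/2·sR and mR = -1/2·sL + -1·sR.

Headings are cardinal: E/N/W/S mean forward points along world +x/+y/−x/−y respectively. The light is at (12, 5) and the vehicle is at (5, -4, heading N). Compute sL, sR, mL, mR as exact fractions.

60/113 12/17 6/17 -1866/1921

left sensor world pos  = (4, -2); dL² = 113
right sensor world pos = (6, -2); dR² = 85
sL = 60/113 = 60/113
sR = 60/85 = 12/17
mL = 0·sL + 1/2·sR = 6/17
mR = -1/2·sL + -1·sR = -1866/1921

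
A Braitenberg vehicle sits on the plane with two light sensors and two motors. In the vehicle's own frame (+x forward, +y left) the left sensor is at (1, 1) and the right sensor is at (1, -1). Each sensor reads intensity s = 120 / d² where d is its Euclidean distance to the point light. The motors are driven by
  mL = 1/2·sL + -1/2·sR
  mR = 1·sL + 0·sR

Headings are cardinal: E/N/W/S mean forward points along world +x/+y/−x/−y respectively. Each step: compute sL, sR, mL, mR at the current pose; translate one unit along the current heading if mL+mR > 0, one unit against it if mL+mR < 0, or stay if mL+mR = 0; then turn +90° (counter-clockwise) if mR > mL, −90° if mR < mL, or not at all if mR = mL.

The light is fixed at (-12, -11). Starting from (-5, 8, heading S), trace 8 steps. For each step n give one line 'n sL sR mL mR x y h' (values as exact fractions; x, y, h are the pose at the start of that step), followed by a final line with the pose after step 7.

0 30/97 1/3 -7/582 30/97 -5 8 S
1 24/85 120/353 -864/30005 24/85 -5 7 E
2 12/41 60/221 96/9061 12/41 -4 7 N
3 120/373 120/449 4560/167477 120/373 -4 8 W
4 30/97 1/3 -7/582 30/97 -5 8 S
5 24/85 120/353 -864/30005 24/85 -5 7 E
6 12/41 60/221 96/9061 12/41 -4 7 N
7 120/373 120/449 4560/167477 120/373 -4 8 W
final -5 8 S

n=0: pose=(-5,8,S); sL=30/97, sR=1/3; mL=-7/582, mR=30/97; mL+mR=173/582 → advance +1; mR−mL=187/582 → turn +1·90°
n=1: pose=(-5,7,E); sL=24/85, sR=120/353; mL=-864/30005, mR=24/85; mL+mR=7608/30005 → advance +1; mR−mL=9336/30005 → turn +1·90°
n=2: pose=(-4,7,N); sL=12/41, sR=60/221; mL=96/9061, mR=12/41; mL+mR=2748/9061 → advance +1; mR−mL=2556/9061 → turn +1·90°
n=3: pose=(-4,8,W); sL=120/373, sR=120/449; mL=4560/167477, mR=120/373; mL+mR=58440/167477 → advance +1; mR−mL=49320/167477 → turn +1·90°
n=4: pose=(-5,8,S); sL=30/97, sR=1/3; mL=-7/582, mR=30/97; mL+mR=173/582 → advance +1; mR−mL=187/582 → turn +1·90°
n=5: pose=(-5,7,E); sL=24/85, sR=120/353; mL=-864/30005, mR=24/85; mL+mR=7608/30005 → advance +1; mR−mL=9336/30005 → turn +1·90°
n=6: pose=(-4,7,N); sL=12/41, sR=60/221; mL=96/9061, mR=12/41; mL+mR=2748/9061 → advance +1; mR−mL=2556/9061 → turn +1·90°
n=7: pose=(-4,8,W); sL=120/373, sR=120/449; mL=4560/167477, mR=120/373; mL+mR=58440/167477 → advance +1; mR−mL=49320/167477 → turn +1·90°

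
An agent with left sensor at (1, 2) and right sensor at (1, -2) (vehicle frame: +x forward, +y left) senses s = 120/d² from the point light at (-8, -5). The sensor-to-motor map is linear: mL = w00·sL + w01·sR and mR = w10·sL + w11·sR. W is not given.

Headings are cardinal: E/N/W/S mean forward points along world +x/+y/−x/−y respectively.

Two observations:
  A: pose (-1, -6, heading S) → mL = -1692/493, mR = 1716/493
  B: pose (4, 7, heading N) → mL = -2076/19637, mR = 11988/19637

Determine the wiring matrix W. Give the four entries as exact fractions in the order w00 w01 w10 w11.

1/2 -1 1 1/2

obs A: pose=(-1,-6,S) → sL=24/17, sR=120/29, mL=-1692/493, mR=1716/493
obs B: pose=(4,7,N) → sL=120/269, sR=24/73, mL=-2076/19637, mR=11988/19637
sensor matrix S = [[24/17, 120/29], [120/269, 24/73]]; det S = -13377024/9681041
solve [mL_A; mL_B] = S·[w00; w01] and [mR_A; mR_B] = S·[w10; w11]:
  w00 = 1/2, w01 = -1, w10 = 1, w11 = 1/2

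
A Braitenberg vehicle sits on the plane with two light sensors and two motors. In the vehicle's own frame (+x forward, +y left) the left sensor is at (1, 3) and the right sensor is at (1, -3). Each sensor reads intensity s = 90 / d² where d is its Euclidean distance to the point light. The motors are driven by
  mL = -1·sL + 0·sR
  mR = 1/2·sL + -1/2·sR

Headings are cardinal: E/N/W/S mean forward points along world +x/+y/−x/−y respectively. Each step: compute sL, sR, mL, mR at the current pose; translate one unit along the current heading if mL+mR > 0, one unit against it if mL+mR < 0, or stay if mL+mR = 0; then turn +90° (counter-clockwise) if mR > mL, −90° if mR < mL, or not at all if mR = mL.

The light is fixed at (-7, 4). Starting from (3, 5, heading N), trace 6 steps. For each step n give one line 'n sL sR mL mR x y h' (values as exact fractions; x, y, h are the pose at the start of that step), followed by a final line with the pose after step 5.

0 90/53 90/173 -90/53 5400/9169 3 5 N
1 1 1 -1 0 3 4 W
2 90/197 18/13 -90/197 -1188/2561 4 4 S
3 45/52 45/58 -45/52 135/3016 4 5 W
4 2/5 10/9 -2/5 -16/45 5 5 S
5 45/97 9/17 -45/97 -54/1649 5 6 E
final 4 6 N

n=0: pose=(3,5,N); sL=90/53, sR=90/173; mL=-90/53, mR=5400/9169; mL+mR=-10170/9169 → advance -1; mR−mL=20970/9169 → turn +1·90°
n=1: pose=(3,4,W); sL=1, sR=1; mL=-1, mR=0; mL+mR=-1 → advance -1; mR−mL=1 → turn +1·90°
n=2: pose=(4,4,S); sL=90/197, sR=18/13; mL=-90/197, mR=-1188/2561; mL+mR=-2358/2561 → advance -1; mR−mL=-18/2561 → turn -1·90°
n=3: pose=(4,5,W); sL=45/52, sR=45/58; mL=-45/52, mR=135/3016; mL+mR=-2475/3016 → advance -1; mR−mL=2745/3016 → turn +1·90°
n=4: pose=(5,5,S); sL=2/5, sR=10/9; mL=-2/5, mR=-16/45; mL+mR=-34/45 → advance -1; mR−mL=2/45 → turn +1·90°
n=5: pose=(5,6,E); sL=45/97, sR=9/17; mL=-45/97, mR=-54/1649; mL+mR=-819/1649 → advance -1; mR−mL=711/1649 → turn +1·90°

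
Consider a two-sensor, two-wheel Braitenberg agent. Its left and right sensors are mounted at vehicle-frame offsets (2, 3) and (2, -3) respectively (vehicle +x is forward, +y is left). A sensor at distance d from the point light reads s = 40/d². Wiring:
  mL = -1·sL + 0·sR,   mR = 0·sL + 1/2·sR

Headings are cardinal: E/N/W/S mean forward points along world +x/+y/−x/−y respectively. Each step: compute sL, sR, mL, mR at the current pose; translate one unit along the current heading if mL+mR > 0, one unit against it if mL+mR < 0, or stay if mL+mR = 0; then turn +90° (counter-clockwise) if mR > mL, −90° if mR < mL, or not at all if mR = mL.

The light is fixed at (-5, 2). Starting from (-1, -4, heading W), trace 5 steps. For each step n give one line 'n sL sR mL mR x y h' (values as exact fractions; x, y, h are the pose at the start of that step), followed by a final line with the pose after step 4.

n=0: pose=(-1,-4,W); sL=8/17, sR=40/13; mL=-8/17, mR=20/13; mL+mR=236/221 → advance +1; mR−mL=444/221 → turn +1·90°
n=1: pose=(-2,-4,S); sL=2/5, sR=5/8; mL=-2/5, mR=5/16; mL+mR=-7/80 → advance -1; mR−mL=57/80 → turn +1·90°
n=2: pose=(-2,-3,E); sL=40/29, sR=40/89; mL=-40/29, mR=20/89; mL+mR=-2980/2581 → advance -1; mR−mL=4140/2581 → turn +1·90°
n=3: pose=(-3,-3,N); sL=4, sR=20/17; mL=-4, mR=10/17; mL+mR=-58/17 → advance -1; mR−mL=78/17 → turn +1·90°
n=4: pose=(-3,-4,W); sL=40/81, sR=40/9; mL=-40/81, mR=20/9; mL+mR=140/81 → advance +1; mR−mL=220/81 → turn +1·90°

0 8/17 40/13 -8/17 20/13 -1 -4 W
1 2/5 5/8 -2/5 5/16 -2 -4 S
2 40/29 40/89 -40/29 20/89 -2 -3 E
3 4 20/17 -4 10/17 -3 -3 N
4 40/81 40/9 -40/81 20/9 -3 -4 W
final -4 -4 S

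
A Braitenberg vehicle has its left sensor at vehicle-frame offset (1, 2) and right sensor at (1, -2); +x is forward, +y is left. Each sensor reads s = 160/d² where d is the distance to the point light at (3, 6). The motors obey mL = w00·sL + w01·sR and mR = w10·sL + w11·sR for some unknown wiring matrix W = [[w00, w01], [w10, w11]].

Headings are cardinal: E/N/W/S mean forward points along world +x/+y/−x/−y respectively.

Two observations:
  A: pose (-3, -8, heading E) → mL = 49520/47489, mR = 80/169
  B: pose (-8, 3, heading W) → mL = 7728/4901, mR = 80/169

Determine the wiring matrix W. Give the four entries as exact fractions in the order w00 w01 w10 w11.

obs A: pose=(-3,-8,E) → sL=160/169, sR=160/281, mL=49520/47489, mR=80/169
obs B: pose=(-8,3,W) → sL=160/169, sR=32/29, mL=7728/4901, mR=80/169
sensor matrix S = [[160/169, 160/281], [160/169, 32/29]]; det S = 696320/1377181
solve [mL_A; mL_B] = S·[w00; w01] and [mR_A; mR_B] = S·[w10; w11]:
  w00 = 1/2, w01 = 1, w10 = 1/2, w11 = 0

1/2 1 1/2 0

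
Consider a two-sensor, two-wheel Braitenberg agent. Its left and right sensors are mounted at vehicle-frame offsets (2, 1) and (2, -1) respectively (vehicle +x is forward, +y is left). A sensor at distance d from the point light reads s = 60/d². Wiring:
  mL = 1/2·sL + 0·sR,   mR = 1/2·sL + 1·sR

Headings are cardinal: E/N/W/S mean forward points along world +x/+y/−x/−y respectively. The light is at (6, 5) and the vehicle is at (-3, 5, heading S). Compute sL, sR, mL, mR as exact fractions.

15/17 15/26 15/34 225/221

left sensor world pos  = (-2, 3); dL² = 68
right sensor world pos = (-4, 3); dR² = 104
sL = 60/68 = 15/17
sR = 60/104 = 15/26
mL = 1/2·sL + 0·sR = 15/34
mR = 1/2·sL + 1·sR = 225/221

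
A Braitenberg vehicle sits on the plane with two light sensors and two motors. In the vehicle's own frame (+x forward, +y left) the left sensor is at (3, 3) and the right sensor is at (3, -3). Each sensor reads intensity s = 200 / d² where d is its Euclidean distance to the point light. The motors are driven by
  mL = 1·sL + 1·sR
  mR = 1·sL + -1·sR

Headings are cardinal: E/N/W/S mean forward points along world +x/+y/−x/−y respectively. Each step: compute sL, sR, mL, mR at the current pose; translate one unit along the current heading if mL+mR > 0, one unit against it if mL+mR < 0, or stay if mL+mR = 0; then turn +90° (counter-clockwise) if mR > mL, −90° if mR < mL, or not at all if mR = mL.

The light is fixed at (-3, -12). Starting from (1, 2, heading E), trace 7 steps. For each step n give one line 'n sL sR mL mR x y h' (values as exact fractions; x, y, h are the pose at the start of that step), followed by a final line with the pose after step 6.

n=0: pose=(1,2,E); sL=100/169, sR=20/17; mL=5080/2873, mR=-1680/2873; mL+mR=200/169 → advance +1; mR−mL=-40/17 → turn -1·90°
n=1: pose=(2,2,S); sL=40/37, sR=8/5; mL=496/185, mR=-96/185; mL+mR=80/37 → advance +1; mR−mL=-16/5 → turn -1·90°
n=2: pose=(2,1,W); sL=25/13, sR=10/13; mL=35/13, mR=15/13; mL+mR=50/13 → advance +1; mR−mL=-20/13 → turn -1·90°
n=3: pose=(1,1,N); sL=200/257, sR=40/61; mL=22480/15677, mR=1920/15677; mL+mR=400/257 → advance +1; mR−mL=-80/61 → turn -1·90°
n=4: pose=(1,2,E); sL=100/169, sR=20/17; mL=5080/2873, mR=-1680/2873; mL+mR=200/169 → advance +1; mR−mL=-40/17 → turn -1·90°
n=5: pose=(2,2,S); sL=40/37, sR=8/5; mL=496/185, mR=-96/185; mL+mR=80/37 → advance +1; mR−mL=-16/5 → turn -1·90°
n=6: pose=(2,1,W); sL=25/13, sR=10/13; mL=35/13, mR=15/13; mL+mR=50/13 → advance +1; mR−mL=-20/13 → turn -1·90°

0 100/169 20/17 5080/2873 -1680/2873 1 2 E
1 40/37 8/5 496/185 -96/185 2 2 S
2 25/13 10/13 35/13 15/13 2 1 W
3 200/257 40/61 22480/15677 1920/15677 1 1 N
4 100/169 20/17 5080/2873 -1680/2873 1 2 E
5 40/37 8/5 496/185 -96/185 2 2 S
6 25/13 10/13 35/13 15/13 2 1 W
final 1 1 N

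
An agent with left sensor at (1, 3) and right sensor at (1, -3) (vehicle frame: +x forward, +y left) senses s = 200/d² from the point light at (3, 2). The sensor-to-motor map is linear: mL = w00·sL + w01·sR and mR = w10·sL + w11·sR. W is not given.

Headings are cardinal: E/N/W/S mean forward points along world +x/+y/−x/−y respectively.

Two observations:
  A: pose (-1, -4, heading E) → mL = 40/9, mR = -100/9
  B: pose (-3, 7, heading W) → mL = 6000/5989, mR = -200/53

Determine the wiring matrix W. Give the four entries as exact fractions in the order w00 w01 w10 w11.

obs A: pose=(-1,-4,E) → sL=100/9, sR=20/9, mL=40/9, mR=-100/9
obs B: pose=(-3,7,W) → sL=200/53, sR=200/113, mL=6000/5989, mR=-200/53
sensor matrix S = [[100/9, 20/9], [200/53, 200/113]]; det S = 608000/53901
solve [mL_A; mL_B] = S·[w00; w01] and [mR_A; mR_B] = S·[w10; w11]:
  w00 = 1/2, w01 = -1/2, w10 = -1, w11 = 0

1/2 -1/2 -1 0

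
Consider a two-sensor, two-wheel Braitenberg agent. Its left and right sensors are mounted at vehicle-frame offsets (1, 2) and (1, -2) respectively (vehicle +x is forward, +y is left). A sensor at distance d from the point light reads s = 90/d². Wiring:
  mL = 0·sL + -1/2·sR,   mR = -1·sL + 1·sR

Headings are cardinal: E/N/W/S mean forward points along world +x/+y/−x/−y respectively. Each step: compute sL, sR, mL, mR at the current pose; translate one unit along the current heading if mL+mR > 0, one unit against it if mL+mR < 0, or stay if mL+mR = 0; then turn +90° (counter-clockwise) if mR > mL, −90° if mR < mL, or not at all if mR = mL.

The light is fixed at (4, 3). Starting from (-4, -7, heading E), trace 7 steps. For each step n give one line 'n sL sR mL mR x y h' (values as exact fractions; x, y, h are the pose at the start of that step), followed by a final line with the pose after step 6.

0 90/113 90/193 -45/193 -7200/21809 -4 -7 E
1 9/17 45/121 -45/242 -324/2057 -5 -7 S
2 90/113 18/37 -9/37 -1296/4181 -5 -6 E
3 45/82 45/122 -45/244 -450/2501 -6 -6 S
4 10/13 90/181 -45/181 -640/2353 -6 -5 E
5 5/9 9/25 -9/50 -44/225 -7 -5 S
6 2/5 90/169 -45/169 112/845 -7 -4 W
final -6 -4 S

n=0: pose=(-4,-7,E); sL=90/113, sR=90/193; mL=-45/193, mR=-7200/21809; mL+mR=-12285/21809 → advance -1; mR−mL=-2115/21809 → turn -1·90°
n=1: pose=(-5,-7,S); sL=9/17, sR=45/121; mL=-45/242, mR=-324/2057; mL+mR=-1413/4114 → advance -1; mR−mL=117/4114 → turn +1·90°
n=2: pose=(-5,-6,E); sL=90/113, sR=18/37; mL=-9/37, mR=-1296/4181; mL+mR=-2313/4181 → advance -1; mR−mL=-279/4181 → turn -1·90°
n=3: pose=(-6,-6,S); sL=45/82, sR=45/122; mL=-45/244, mR=-450/2501; mL+mR=-3645/10004 → advance -1; mR−mL=45/10004 → turn +1·90°
n=4: pose=(-6,-5,E); sL=10/13, sR=90/181; mL=-45/181, mR=-640/2353; mL+mR=-1225/2353 → advance -1; mR−mL=-55/2353 → turn -1·90°
n=5: pose=(-7,-5,S); sL=5/9, sR=9/25; mL=-9/50, mR=-44/225; mL+mR=-169/450 → advance -1; mR−mL=-7/450 → turn -1·90°
n=6: pose=(-7,-4,W); sL=2/5, sR=90/169; mL=-45/169, mR=112/845; mL+mR=-113/845 → advance -1; mR−mL=337/845 → turn +1·90°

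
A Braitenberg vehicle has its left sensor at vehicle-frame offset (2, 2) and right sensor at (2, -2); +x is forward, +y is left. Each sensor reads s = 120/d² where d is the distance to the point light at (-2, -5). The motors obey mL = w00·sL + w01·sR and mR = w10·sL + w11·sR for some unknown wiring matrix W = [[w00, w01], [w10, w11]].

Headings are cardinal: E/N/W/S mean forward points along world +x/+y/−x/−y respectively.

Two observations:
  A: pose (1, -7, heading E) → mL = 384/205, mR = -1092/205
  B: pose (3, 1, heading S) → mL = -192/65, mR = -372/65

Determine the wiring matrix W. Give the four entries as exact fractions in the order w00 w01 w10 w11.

obs A: pose=(1,-7,E) → sL=24/5, sR=120/41, mL=384/205, mR=-1092/205
obs B: pose=(3,1,S) → sL=24/13, sR=24/5, mL=-192/65, mR=-372/65
sensor matrix S = [[24/5, 120/41], [24/13, 24/5]]; det S = 235008/13325
solve [mL_A; mL_B] = S·[w00; w01] and [mR_A; mR_B] = S·[w10; w11]:
  w00 = 1, w01 = -1, w10 = -1/2, w11 = -1

1 -1 -1/2 -1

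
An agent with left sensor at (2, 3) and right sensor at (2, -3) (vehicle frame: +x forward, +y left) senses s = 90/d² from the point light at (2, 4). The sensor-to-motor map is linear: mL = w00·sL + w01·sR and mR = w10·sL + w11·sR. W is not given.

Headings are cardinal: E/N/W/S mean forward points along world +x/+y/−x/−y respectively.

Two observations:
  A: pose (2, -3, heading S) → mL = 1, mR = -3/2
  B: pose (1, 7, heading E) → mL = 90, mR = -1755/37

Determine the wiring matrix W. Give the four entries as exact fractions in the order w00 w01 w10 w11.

0 1 -1 -1/2

obs A: pose=(2,-3,S) → sL=1, sR=1, mL=1, mR=-3/2
obs B: pose=(1,7,E) → sL=90/37, sR=90, mL=90, mR=-1755/37
sensor matrix S = [[1, 1], [90/37, 90]]; det S = 3240/37
solve [mL_A; mL_B] = S·[w00; w01] and [mR_A; mR_B] = S·[w10; w11]:
  w00 = 0, w01 = 1, w10 = -1, w11 = -1/2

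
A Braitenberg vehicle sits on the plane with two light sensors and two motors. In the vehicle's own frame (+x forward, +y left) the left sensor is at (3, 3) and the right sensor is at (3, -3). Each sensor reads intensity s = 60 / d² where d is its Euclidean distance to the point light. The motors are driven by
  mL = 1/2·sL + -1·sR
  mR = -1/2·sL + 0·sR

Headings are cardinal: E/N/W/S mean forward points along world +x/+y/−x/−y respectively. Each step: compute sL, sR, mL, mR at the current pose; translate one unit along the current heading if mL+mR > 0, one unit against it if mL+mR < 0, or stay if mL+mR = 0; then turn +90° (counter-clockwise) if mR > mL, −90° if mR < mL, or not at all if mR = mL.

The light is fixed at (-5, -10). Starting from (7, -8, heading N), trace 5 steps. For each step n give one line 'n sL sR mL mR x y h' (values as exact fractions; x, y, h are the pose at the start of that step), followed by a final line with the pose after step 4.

0 30/53 6/25 57/1325 -15/53 7 -8 N
1 60/241 60/229 -7590/55189 -30/241 7 -9 E
2 3/4 15/53 39/424 -3/8 6 -9 N
3 12/41 12/41 -6/41 -6/41 6 -10 E
4 30/89 30/89 -15/89 -15/89 5 -10 E
final 4 -10 E

n=0: pose=(7,-8,N); sL=30/53, sR=6/25; mL=57/1325, mR=-15/53; mL+mR=-6/25 → advance -1; mR−mL=-432/1325 → turn -1·90°
n=1: pose=(7,-9,E); sL=60/241, sR=60/229; mL=-7590/55189, mR=-30/241; mL+mR=-60/229 → advance -1; mR−mL=720/55189 → turn +1·90°
n=2: pose=(6,-9,N); sL=3/4, sR=15/53; mL=39/424, mR=-3/8; mL+mR=-15/53 → advance -1; mR−mL=-99/212 → turn -1·90°
n=3: pose=(6,-10,E); sL=12/41, sR=12/41; mL=-6/41, mR=-6/41; mL+mR=-12/41 → advance -1; mR−mL=0 → turn +0·90°
n=4: pose=(5,-10,E); sL=30/89, sR=30/89; mL=-15/89, mR=-15/89; mL+mR=-30/89 → advance -1; mR−mL=0 → turn +0·90°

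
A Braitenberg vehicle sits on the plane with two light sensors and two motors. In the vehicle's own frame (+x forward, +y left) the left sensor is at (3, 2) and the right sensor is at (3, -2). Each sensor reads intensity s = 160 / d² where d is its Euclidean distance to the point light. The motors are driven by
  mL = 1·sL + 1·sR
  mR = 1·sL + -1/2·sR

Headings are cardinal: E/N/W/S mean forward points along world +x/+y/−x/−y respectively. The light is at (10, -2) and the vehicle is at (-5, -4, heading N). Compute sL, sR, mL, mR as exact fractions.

16/29 16/17 736/493 40/493

left sensor world pos  = (-7, -1); dL² = 290
right sensor world pos = (-3, -1); dR² = 170
sL = 160/290 = 16/29
sR = 160/170 = 16/17
mL = 1·sL + 1·sR = 736/493
mR = 1·sL + -1/2·sR = 40/493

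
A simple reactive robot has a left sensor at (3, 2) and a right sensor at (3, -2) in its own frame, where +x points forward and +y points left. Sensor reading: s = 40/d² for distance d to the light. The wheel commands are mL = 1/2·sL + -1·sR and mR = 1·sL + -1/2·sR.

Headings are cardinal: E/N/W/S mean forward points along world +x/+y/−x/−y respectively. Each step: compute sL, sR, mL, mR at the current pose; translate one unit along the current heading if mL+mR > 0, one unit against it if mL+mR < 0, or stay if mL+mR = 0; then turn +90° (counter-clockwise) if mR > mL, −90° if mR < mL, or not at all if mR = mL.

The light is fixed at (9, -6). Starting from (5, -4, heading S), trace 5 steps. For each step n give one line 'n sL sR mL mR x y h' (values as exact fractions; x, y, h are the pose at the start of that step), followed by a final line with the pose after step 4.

0 8 40/37 108/37 276/37 5 -4 S
1 4 20 -18 -6 5 -5 E
2 8/13 8/5 -84/65 -12/65 4 -5 N
3 10/17 10/17 -5/17 5/17 4 -6 W
4 20/9 20/29 110/261 490/261 4 -6 S
final 4 -7 E

n=0: pose=(5,-4,S); sL=8, sR=40/37; mL=108/37, mR=276/37; mL+mR=384/37 → advance +1; mR−mL=168/37 → turn +1·90°
n=1: pose=(5,-5,E); sL=4, sR=20; mL=-18, mR=-6; mL+mR=-24 → advance -1; mR−mL=12 → turn +1·90°
n=2: pose=(4,-5,N); sL=8/13, sR=8/5; mL=-84/65, mR=-12/65; mL+mR=-96/65 → advance -1; mR−mL=72/65 → turn +1·90°
n=3: pose=(4,-6,W); sL=10/17, sR=10/17; mL=-5/17, mR=5/17; mL+mR=0 → advance +0; mR−mL=10/17 → turn +1·90°
n=4: pose=(4,-6,S); sL=20/9, sR=20/29; mL=110/261, mR=490/261; mL+mR=200/87 → advance +1; mR−mL=380/261 → turn +1·90°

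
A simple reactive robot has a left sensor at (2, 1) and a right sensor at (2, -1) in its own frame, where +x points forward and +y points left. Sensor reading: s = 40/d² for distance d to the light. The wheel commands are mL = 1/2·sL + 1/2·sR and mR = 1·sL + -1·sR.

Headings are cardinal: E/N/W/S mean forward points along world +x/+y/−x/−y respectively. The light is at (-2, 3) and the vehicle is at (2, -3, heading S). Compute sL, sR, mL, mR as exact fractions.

40/89 40/73 3240/6497 -640/6497

left sensor world pos  = (3, -5); dL² = 89
right sensor world pos = (1, -5); dR² = 73
sL = 40/89 = 40/89
sR = 40/73 = 40/73
mL = 1/2·sL + 1/2·sR = 3240/6497
mR = 1·sL + -1·sR = -640/6497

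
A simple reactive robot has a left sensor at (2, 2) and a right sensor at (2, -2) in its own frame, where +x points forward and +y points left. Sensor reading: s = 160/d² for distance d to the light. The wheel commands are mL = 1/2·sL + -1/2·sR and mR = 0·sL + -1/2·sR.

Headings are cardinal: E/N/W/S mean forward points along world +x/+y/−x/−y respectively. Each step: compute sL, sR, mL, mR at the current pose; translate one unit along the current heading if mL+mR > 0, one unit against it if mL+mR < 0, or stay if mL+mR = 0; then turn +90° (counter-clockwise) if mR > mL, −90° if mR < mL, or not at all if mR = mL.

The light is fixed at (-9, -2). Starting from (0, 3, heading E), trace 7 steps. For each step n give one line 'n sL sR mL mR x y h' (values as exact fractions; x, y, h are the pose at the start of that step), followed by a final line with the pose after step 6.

n=0: pose=(0,3,E); sL=16/17, sR=16/13; mL=-32/221, mR=-8/13; mL+mR=-168/221 → advance -1; mR−mL=-8/17 → turn -1·90°
n=1: pose=(-1,3,S); sL=160/109, sR=32/9; mL=-1024/981, mR=-16/9; mL+mR=-2768/981 → advance -1; mR−mL=-80/109 → turn -1·90°
n=2: pose=(-1,4,W); sL=40/13, sR=8/5; mL=48/65, mR=-4/5; mL+mR=-4/65 → advance -1; mR−mL=-20/13 → turn -1·90°
n=3: pose=(0,4,N); sL=160/113, sR=32/37; mL=1152/4181, mR=-16/37; mL+mR=-656/4181 → advance -1; mR−mL=-80/113 → turn -1·90°
n=4: pose=(0,3,E); sL=16/17, sR=16/13; mL=-32/221, mR=-8/13; mL+mR=-168/221 → advance -1; mR−mL=-8/17 → turn -1·90°
n=5: pose=(-1,3,S); sL=160/109, sR=32/9; mL=-1024/981, mR=-16/9; mL+mR=-2768/981 → advance -1; mR−mL=-80/109 → turn -1·90°
n=6: pose=(-1,4,W); sL=40/13, sR=8/5; mL=48/65, mR=-4/5; mL+mR=-4/65 → advance -1; mR−mL=-20/13 → turn -1·90°

0 16/17 16/13 -32/221 -8/13 0 3 E
1 160/109 32/9 -1024/981 -16/9 -1 3 S
2 40/13 8/5 48/65 -4/5 -1 4 W
3 160/113 32/37 1152/4181 -16/37 0 4 N
4 16/17 16/13 -32/221 -8/13 0 3 E
5 160/109 32/9 -1024/981 -16/9 -1 3 S
6 40/13 8/5 48/65 -4/5 -1 4 W
final 0 4 N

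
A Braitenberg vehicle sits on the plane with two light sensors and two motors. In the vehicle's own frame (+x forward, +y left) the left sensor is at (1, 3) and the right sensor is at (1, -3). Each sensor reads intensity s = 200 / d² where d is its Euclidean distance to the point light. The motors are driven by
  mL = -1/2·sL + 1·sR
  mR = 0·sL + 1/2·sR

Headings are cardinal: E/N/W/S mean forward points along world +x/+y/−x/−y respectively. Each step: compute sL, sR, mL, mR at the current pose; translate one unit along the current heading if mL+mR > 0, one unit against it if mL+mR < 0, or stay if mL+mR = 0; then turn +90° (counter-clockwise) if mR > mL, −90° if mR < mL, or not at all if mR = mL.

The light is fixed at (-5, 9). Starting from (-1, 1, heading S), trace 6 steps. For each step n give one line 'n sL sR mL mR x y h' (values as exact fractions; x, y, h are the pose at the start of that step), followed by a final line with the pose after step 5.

n=0: pose=(-1,1,S); sL=20/13, sR=100/41; mL=890/533, mR=50/41; mL+mR=1540/533 → advance +1; mR−mL=-240/533 → turn -1·90°
n=1: pose=(-1,0,W); sL=200/153, sR=40/9; mL=580/153, mR=20/9; mL+mR=920/153 → advance +1; mR−mL=-80/51 → turn -1·90°
n=2: pose=(-2,0,N); sL=25/8, sR=2; mL=7/16, mR=1; mL+mR=23/16 → advance +1; mR−mL=9/16 → turn +1·90°
n=3: pose=(-2,1,W); sL=8/5, sR=200/29; mL=884/145, mR=100/29; mL+mR=1384/145 → advance +1; mR−mL=-384/145 → turn -1·90°
n=4: pose=(-3,1,N); sL=4, sR=100/37; mL=26/37, mR=50/37; mL+mR=76/37 → advance +1; mR−mL=24/37 → turn +1·90°
n=5: pose=(-3,2,W); sL=200/101, sR=200/17; mL=18500/1717, mR=100/17; mL+mR=28600/1717 → advance +1; mR−mL=-8400/1717 → turn -1·90°

0 20/13 100/41 890/533 50/41 -1 1 S
1 200/153 40/9 580/153 20/9 -1 0 W
2 25/8 2 7/16 1 -2 0 N
3 8/5 200/29 884/145 100/29 -2 1 W
4 4 100/37 26/37 50/37 -3 1 N
5 200/101 200/17 18500/1717 100/17 -3 2 W
final -4 2 N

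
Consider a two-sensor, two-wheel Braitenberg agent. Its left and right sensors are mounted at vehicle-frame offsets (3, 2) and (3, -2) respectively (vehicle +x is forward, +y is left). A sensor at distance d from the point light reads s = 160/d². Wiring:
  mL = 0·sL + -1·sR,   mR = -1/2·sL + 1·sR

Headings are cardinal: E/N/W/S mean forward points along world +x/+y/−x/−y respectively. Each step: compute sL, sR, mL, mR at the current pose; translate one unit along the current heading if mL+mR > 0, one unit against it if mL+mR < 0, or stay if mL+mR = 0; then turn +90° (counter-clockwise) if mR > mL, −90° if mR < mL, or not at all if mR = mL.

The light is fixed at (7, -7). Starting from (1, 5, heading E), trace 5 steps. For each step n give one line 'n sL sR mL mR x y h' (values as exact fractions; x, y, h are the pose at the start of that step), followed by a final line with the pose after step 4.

n=0: pose=(1,5,E); sL=32/41, sR=160/109; mL=-160/109, mR=4816/4469; mL+mR=-16/41 → advance -1; mR−mL=11376/4469 → turn +1·90°
n=1: pose=(0,5,N); sL=80/153, sR=16/25; mL=-16/25, mR=1448/3825; mL+mR=-40/153 → advance -1; mR−mL=3896/3825 → turn +1·90°
n=2: pose=(0,4,W); sL=160/181, sR=160/269; mL=-160/269, mR=7440/48689; mL+mR=-80/181 → advance -1; mR−mL=36400/48689 → turn +1·90°
n=3: pose=(1,4,S); sL=2, sR=5/4; mL=-5/4, mR=1/4; mL+mR=-1 → advance -1; mR−mL=3/2 → turn +1·90°
n=4: pose=(1,5,E); sL=32/41, sR=160/109; mL=-160/109, mR=4816/4469; mL+mR=-16/41 → advance -1; mR−mL=11376/4469 → turn +1·90°

0 32/41 160/109 -160/109 4816/4469 1 5 E
1 80/153 16/25 -16/25 1448/3825 0 5 N
2 160/181 160/269 -160/269 7440/48689 0 4 W
3 2 5/4 -5/4 1/4 1 4 S
4 32/41 160/109 -160/109 4816/4469 1 5 E
final 0 5 N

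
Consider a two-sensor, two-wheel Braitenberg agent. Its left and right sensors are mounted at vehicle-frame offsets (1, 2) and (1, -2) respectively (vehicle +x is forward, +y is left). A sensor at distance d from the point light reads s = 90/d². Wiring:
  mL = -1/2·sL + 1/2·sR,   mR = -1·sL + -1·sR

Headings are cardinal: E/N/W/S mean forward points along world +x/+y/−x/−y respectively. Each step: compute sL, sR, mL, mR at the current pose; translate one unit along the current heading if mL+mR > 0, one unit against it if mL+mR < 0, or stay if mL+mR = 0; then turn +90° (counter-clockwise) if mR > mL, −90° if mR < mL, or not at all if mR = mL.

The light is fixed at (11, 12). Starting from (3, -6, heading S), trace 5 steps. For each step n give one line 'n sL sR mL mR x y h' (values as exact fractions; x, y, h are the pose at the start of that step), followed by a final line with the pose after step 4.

0 90/397 90/461 -2880/183017 -77220/183017 3 -6 S
1 45/221 5/17 10/221 -110/221 3 -5 W
2 90/337 90/281 2520/94697 -55620/94697 4 -5 N
3 45/146 45/218 -405/7957 -4095/7957 4 -6 E
4 90/397 90/461 -2880/183017 -77220/183017 3 -6 S
final 3 -5 W

n=0: pose=(3,-6,S); sL=90/397, sR=90/461; mL=-2880/183017, mR=-77220/183017; mL+mR=-80100/183017 → advance -1; mR−mL=-74340/183017 → turn -1·90°
n=1: pose=(3,-5,W); sL=45/221, sR=5/17; mL=10/221, mR=-110/221; mL+mR=-100/221 → advance -1; mR−mL=-120/221 → turn -1·90°
n=2: pose=(4,-5,N); sL=90/337, sR=90/281; mL=2520/94697, mR=-55620/94697; mL+mR=-53100/94697 → advance -1; mR−mL=-58140/94697 → turn -1·90°
n=3: pose=(4,-6,E); sL=45/146, sR=45/218; mL=-405/7957, mR=-4095/7957; mL+mR=-4500/7957 → advance -1; mR−mL=-3690/7957 → turn -1·90°
n=4: pose=(3,-6,S); sL=90/397, sR=90/461; mL=-2880/183017, mR=-77220/183017; mL+mR=-80100/183017 → advance -1; mR−mL=-74340/183017 → turn -1·90°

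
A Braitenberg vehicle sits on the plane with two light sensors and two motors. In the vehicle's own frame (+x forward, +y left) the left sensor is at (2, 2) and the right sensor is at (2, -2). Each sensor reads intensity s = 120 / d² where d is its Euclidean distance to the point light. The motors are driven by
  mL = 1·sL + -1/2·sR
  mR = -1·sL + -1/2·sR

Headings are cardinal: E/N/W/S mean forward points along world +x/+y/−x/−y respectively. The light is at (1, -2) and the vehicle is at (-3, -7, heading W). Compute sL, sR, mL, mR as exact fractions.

24/17 8/3 4/51 -140/51

left sensor world pos  = (-5, -9); dL² = 85
right sensor world pos = (-5, -5); dR² = 45
sL = 120/85 = 24/17
sR = 120/45 = 8/3
mL = 1·sL + -1/2·sR = 4/51
mR = -1·sL + -1/2·sR = -140/51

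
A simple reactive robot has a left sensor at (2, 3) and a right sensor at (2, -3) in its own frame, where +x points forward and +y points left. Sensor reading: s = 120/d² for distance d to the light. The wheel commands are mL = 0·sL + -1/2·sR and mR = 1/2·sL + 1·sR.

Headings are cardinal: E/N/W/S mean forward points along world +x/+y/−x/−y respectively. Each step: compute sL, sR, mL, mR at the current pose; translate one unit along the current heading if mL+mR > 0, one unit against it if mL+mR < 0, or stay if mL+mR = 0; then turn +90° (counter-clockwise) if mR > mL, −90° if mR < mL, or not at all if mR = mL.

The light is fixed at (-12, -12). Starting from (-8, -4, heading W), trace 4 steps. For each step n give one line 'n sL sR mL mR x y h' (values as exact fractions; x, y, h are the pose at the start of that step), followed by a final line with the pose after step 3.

0 120/29 24/25 -12/25 2196/725 -8 -4 W
1 5/3 10/3 -5/3 25/6 -9 -4 S
2 24/25 120/41 -60/41 3492/1025 -9 -5 E
3 60/41 12/13 -6/13 882/533 -8 -5 N
final -8 -4 W

n=0: pose=(-8,-4,W); sL=120/29, sR=24/25; mL=-12/25, mR=2196/725; mL+mR=1848/725 → advance +1; mR−mL=2544/725 → turn +1·90°
n=1: pose=(-9,-4,S); sL=5/3, sR=10/3; mL=-5/3, mR=25/6; mL+mR=5/2 → advance +1; mR−mL=35/6 → turn +1·90°
n=2: pose=(-9,-5,E); sL=24/25, sR=120/41; mL=-60/41, mR=3492/1025; mL+mR=1992/1025 → advance +1; mR−mL=4992/1025 → turn +1·90°
n=3: pose=(-8,-5,N); sL=60/41, sR=12/13; mL=-6/13, mR=882/533; mL+mR=636/533 → advance +1; mR−mL=1128/533 → turn +1·90°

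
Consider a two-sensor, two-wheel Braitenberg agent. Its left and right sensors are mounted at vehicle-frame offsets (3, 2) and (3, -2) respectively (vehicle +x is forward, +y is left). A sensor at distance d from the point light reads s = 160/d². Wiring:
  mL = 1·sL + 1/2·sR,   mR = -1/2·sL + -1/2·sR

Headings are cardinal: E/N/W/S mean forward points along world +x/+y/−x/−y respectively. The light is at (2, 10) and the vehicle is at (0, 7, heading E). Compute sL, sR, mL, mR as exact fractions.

left sensor world pos  = (3, 9); dL² = 2
right sensor world pos = (3, 5); dR² = 26
sL = 160/2 = 80
sR = 160/26 = 80/13
mL = 1·sL + 1/2·sR = 1080/13
mR = -1/2·sL + -1/2·sR = -560/13

80 80/13 1080/13 -560/13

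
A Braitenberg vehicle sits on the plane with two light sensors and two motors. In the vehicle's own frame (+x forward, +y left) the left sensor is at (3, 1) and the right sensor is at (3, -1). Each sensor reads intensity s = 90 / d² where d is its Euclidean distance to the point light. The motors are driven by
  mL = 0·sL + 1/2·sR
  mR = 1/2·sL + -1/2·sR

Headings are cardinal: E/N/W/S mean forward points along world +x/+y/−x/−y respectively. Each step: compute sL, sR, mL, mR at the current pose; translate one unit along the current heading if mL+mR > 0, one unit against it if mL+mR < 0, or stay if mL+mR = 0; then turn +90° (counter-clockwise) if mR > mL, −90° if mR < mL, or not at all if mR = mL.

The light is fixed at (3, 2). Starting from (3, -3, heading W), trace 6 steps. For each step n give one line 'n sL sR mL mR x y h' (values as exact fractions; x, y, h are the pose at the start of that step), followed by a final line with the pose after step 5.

0 2 18/5 9/5 -4/5 3 -3 W
1 45/4 45/2 45/4 -45/8 2 -3 N
2 90/13 90/29 45/29 720/377 2 -2 E
3 45 45 45/2 0 3 -2 N
4 90/13 18/5 9/5 108/65 3 -1 E
5 9/4 5/2 5/4 -1/8 4 -1 S
final 4 -2 W

n=0: pose=(3,-3,W); sL=2, sR=18/5; mL=9/5, mR=-4/5; mL+mR=1 → advance +1; mR−mL=-13/5 → turn -1·90°
n=1: pose=(2,-3,N); sL=45/4, sR=45/2; mL=45/4, mR=-45/8; mL+mR=45/8 → advance +1; mR−mL=-135/8 → turn -1·90°
n=2: pose=(2,-2,E); sL=90/13, sR=90/29; mL=45/29, mR=720/377; mL+mR=45/13 → advance +1; mR−mL=135/377 → turn +1·90°
n=3: pose=(3,-2,N); sL=45, sR=45; mL=45/2, mR=0; mL+mR=45/2 → advance +1; mR−mL=-45/2 → turn -1·90°
n=4: pose=(3,-1,E); sL=90/13, sR=18/5; mL=9/5, mR=108/65; mL+mR=45/13 → advance +1; mR−mL=-9/65 → turn -1·90°
n=5: pose=(4,-1,S); sL=9/4, sR=5/2; mL=5/4, mR=-1/8; mL+mR=9/8 → advance +1; mR−mL=-11/8 → turn -1·90°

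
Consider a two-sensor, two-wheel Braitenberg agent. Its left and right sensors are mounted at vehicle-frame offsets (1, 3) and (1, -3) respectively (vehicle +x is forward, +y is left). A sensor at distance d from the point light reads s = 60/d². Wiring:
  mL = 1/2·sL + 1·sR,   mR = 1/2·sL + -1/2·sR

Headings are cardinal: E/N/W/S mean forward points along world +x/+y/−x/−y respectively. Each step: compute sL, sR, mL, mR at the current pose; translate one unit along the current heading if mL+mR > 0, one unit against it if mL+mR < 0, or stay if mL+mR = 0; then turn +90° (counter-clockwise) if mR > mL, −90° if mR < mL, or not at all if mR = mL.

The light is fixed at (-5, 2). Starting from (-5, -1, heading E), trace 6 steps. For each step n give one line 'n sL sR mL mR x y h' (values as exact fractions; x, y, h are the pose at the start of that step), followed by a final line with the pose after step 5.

n=0: pose=(-5,-1,E); sL=60, sR=60/37; mL=1170/37, mR=1080/37; mL+mR=2250/37 → advance +1; mR−mL=-90/37 → turn -1·90°
n=1: pose=(-4,-1,S); sL=15/8, sR=3; mL=63/16, mR=-9/16; mL+mR=27/8 → advance +1; mR−mL=-9/2 → turn -1·90°
n=2: pose=(-4,-2,W); sL=60/49, sR=60; mL=2970/49, mR=-1440/49; mL+mR=1530/49 → advance +1; mR−mL=-90 → turn -1·90°
n=3: pose=(-5,-2,N); sL=10/3, sR=10/3; mL=5, mR=0; mL+mR=5 → advance +1; mR−mL=-5 → turn -1·90°
n=4: pose=(-5,-1,E); sL=60, sR=60/37; mL=1170/37, mR=1080/37; mL+mR=2250/37 → advance +1; mR−mL=-90/37 → turn -1·90°
n=5: pose=(-4,-1,S); sL=15/8, sR=3; mL=63/16, mR=-9/16; mL+mR=27/8 → advance +1; mR−mL=-9/2 → turn -1·90°

0 60 60/37 1170/37 1080/37 -5 -1 E
1 15/8 3 63/16 -9/16 -4 -1 S
2 60/49 60 2970/49 -1440/49 -4 -2 W
3 10/3 10/3 5 0 -5 -2 N
4 60 60/37 1170/37 1080/37 -5 -1 E
5 15/8 3 63/16 -9/16 -4 -1 S
final -4 -2 W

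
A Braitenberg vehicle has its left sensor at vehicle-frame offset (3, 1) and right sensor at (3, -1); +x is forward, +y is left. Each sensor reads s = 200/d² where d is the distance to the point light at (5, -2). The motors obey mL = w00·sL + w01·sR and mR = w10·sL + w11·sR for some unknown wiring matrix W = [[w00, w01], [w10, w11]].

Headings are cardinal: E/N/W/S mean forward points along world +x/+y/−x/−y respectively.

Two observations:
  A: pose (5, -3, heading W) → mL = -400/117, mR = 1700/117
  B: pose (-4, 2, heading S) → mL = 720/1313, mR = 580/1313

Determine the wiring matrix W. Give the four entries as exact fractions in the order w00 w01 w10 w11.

1/2 -1/2 -1/2 1

obs A: pose=(5,-3,W) → sL=200/13, sR=200/9, mL=-400/117, mR=1700/117
obs B: pose=(-4,2,S) → sL=40/13, sR=200/101, mL=720/1313, mR=580/1313
sensor matrix S = [[200/13, 200/9], [40/13, 200/101]]; det S = -448000/11817
solve [mL_A; mL_B] = S·[w00; w01] and [mR_A; mR_B] = S·[w10; w11]:
  w00 = 1/2, w01 = -1/2, w10 = -1/2, w11 = 1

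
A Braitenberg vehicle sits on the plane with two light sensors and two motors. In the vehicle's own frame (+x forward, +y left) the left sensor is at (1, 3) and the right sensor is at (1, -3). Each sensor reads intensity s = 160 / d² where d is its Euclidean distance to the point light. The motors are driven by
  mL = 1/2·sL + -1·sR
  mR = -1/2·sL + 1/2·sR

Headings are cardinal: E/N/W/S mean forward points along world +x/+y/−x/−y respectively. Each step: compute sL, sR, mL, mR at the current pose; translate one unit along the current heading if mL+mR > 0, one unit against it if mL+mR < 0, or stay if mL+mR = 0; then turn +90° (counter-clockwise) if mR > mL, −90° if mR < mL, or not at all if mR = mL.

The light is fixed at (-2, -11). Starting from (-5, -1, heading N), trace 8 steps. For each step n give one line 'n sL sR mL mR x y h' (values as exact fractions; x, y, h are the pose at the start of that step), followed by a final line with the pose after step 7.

n=0: pose=(-5,-1,N); sL=160/157, sR=160/121; mL=-15440/18997, mR=2880/18997; mL+mR=-80/121 → advance -1; mR−mL=18320/18997 → turn +1·90°
n=1: pose=(-5,-2,W); sL=40/13, sR=1; mL=7/13, mR=-27/26; mL+mR=-1/2 → advance -1; mR−mL=-41/26 → turn -1·90°
n=2: pose=(-4,-2,N); sL=32/25, sR=160/101; mL=-2384/2525, mR=384/2525; mL+mR=-80/101 → advance -1; mR−mL=2768/2525 → turn +1·90°
n=3: pose=(-4,-3,W); sL=80/17, sR=16/13; mL=248/221, mR=-384/221; mL+mR=-8/13 → advance -1; mR−mL=-632/221 → turn -1·90°
n=4: pose=(-3,-3,N); sL=160/97, sR=32/17; mL=-1744/1649, mR=192/1649; mL+mR=-16/17 → advance -1; mR−mL=1936/1649 → turn +1·90°
n=5: pose=(-3,-4,W); sL=8, sR=20/13; mL=32/13, mR=-42/13; mL+mR=-10/13 → advance -1; mR−mL=-74/13 → turn -1·90°
n=6: pose=(-2,-4,N); sL=160/73, sR=160/73; mL=-80/73, mR=0; mL+mR=-80/73 → advance -1; mR−mL=80/73 → turn +1·90°
n=7: pose=(-2,-5,W); sL=16, sR=80/41; mL=248/41, mR=-288/41; mL+mR=-40/41 → advance -1; mR−mL=-536/41 → turn -1·90°

0 160/157 160/121 -15440/18997 2880/18997 -5 -1 N
1 40/13 1 7/13 -27/26 -5 -2 W
2 32/25 160/101 -2384/2525 384/2525 -4 -2 N
3 80/17 16/13 248/221 -384/221 -4 -3 W
4 160/97 32/17 -1744/1649 192/1649 -3 -3 N
5 8 20/13 32/13 -42/13 -3 -4 W
6 160/73 160/73 -80/73 0 -2 -4 N
7 16 80/41 248/41 -288/41 -2 -5 W
final -1 -5 N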